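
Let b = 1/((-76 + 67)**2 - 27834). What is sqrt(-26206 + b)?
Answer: I*sqrt(24000738927)/957 ≈ 161.88*I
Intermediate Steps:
b = -1/27753 (b = 1/((-9)**2 - 27834) = 1/(81 - 27834) = 1/(-27753) = -1/27753 ≈ -3.6032e-5)
sqrt(-26206 + b) = sqrt(-26206 - 1/27753) = sqrt(-727295119/27753) = I*sqrt(24000738927)/957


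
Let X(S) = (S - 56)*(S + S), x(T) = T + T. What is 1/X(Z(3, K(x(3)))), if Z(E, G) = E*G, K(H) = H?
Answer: -1/1368 ≈ -0.00073099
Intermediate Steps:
x(T) = 2*T
X(S) = 2*S*(-56 + S) (X(S) = (-56 + S)*(2*S) = 2*S*(-56 + S))
1/X(Z(3, K(x(3)))) = 1/(2*(3*(2*3))*(-56 + 3*(2*3))) = 1/(2*(3*6)*(-56 + 3*6)) = 1/(2*18*(-56 + 18)) = 1/(2*18*(-38)) = 1/(-1368) = -1/1368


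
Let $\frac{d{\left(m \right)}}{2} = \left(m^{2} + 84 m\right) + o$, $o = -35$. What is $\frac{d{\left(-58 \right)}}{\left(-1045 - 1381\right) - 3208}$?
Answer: $\frac{1543}{2817} \approx 0.54775$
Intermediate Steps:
$d{\left(m \right)} = -70 + 2 m^{2} + 168 m$ ($d{\left(m \right)} = 2 \left(\left(m^{2} + 84 m\right) - 35\right) = 2 \left(-35 + m^{2} + 84 m\right) = -70 + 2 m^{2} + 168 m$)
$\frac{d{\left(-58 \right)}}{\left(-1045 - 1381\right) - 3208} = \frac{-70 + 2 \left(-58\right)^{2} + 168 \left(-58\right)}{\left(-1045 - 1381\right) - 3208} = \frac{-70 + 2 \cdot 3364 - 9744}{-2426 - 3208} = \frac{-70 + 6728 - 9744}{-5634} = \left(-3086\right) \left(- \frac{1}{5634}\right) = \frac{1543}{2817}$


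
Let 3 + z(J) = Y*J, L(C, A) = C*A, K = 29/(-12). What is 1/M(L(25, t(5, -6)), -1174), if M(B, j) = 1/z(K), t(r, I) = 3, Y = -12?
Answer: 26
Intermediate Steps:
K = -29/12 (K = 29*(-1/12) = -29/12 ≈ -2.4167)
L(C, A) = A*C
z(J) = -3 - 12*J
M(B, j) = 1/26 (M(B, j) = 1/(-3 - 12*(-29/12)) = 1/(-3 + 29) = 1/26)
1/M(L(25, t(5, -6)), -1174) = 1/(1/26) = 26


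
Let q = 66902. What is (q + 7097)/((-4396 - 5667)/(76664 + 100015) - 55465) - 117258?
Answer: -1149084111221205/9799510798 ≈ -1.1726e+5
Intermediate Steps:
(q + 7097)/((-4396 - 5667)/(76664 + 100015) - 55465) - 117258 = (66902 + 7097)/((-4396 - 5667)/(76664 + 100015) - 55465) - 117258 = 73999/(-10063/176679 - 55465) - 117258 = 73999/(-9799510798/176679) - 117258 = 73999*(-176679/9799510798) - 117258 = -13074069321/9799510798 - 117258 = -1149084111221205/9799510798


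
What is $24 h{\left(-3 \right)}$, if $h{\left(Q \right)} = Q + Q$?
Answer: $-144$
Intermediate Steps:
$h{\left(Q \right)} = 2 Q$
$24 h{\left(-3 \right)} = 24 \cdot 2 \left(-3\right) = 24 \left(-6\right) = -144$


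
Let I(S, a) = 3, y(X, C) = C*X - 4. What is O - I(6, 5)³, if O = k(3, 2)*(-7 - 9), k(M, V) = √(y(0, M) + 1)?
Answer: -27 - 16*I*√3 ≈ -27.0 - 27.713*I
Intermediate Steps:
y(X, C) = -4 + C*X
k(M, V) = I*√3 (k(M, V) = √((-4 + M*0) + 1) = √((-4 + 0) + 1) = √(-4 + 1) = √(-3) = I*√3)
O = -16*I*√3 (O = (I*√3)*(-7 - 9) = (I*√3)*(-16) = -16*I*√3 ≈ -27.713*I)
O - I(6, 5)³ = -16*I*√3 - 1*3³ = -16*I*√3 - 1*27 = -16*I*√3 - 27 = -27 - 16*I*√3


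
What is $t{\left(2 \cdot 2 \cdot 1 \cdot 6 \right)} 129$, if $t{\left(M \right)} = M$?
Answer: $3096$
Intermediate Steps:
$t{\left(2 \cdot 2 \cdot 1 \cdot 6 \right)} 129 = 2 \cdot 2 \cdot 1 \cdot 6 \cdot 129 = 4 \cdot 6 \cdot 129 = 24 \cdot 129 = 3096$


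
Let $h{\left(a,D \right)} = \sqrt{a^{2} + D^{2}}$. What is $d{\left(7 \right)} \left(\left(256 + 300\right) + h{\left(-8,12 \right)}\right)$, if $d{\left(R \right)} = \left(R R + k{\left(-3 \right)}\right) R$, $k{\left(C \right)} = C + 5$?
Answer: $198492 + 1428 \sqrt{13} \approx 2.0364 \cdot 10^{5}$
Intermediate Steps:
$k{\left(C \right)} = 5 + C$
$d{\left(R \right)} = R \left(2 + R^{2}\right)$ ($d{\left(R \right)} = \left(R R + \left(5 - 3\right)\right) R = \left(R^{2} + 2\right) R = \left(2 + R^{2}\right) R = R \left(2 + R^{2}\right)$)
$h{\left(a,D \right)} = \sqrt{D^{2} + a^{2}}$
$d{\left(7 \right)} \left(\left(256 + 300\right) + h{\left(-8,12 \right)}\right) = 7 \left(2 + 7^{2}\right) \left(\left(256 + 300\right) + \sqrt{12^{2} + \left(-8\right)^{2}}\right) = 7 \left(2 + 49\right) \left(556 + \sqrt{144 + 64}\right) = 7 \cdot 51 \left(556 + \sqrt{208}\right) = 357 \left(556 + 4 \sqrt{13}\right) = 198492 + 1428 \sqrt{13}$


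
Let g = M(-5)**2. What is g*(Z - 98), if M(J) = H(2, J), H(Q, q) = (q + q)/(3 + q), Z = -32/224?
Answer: -17175/7 ≈ -2453.6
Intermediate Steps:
Z = -1/7 (Z = -32*1/224 = -1/7 ≈ -0.14286)
H(Q, q) = 2*q/(3 + q) (H(Q, q) = (2*q)/(3 + q) = 2*q/(3 + q))
M(J) = 2*J/(3 + J)
g = 25 (g = (2*(-5)/(3 - 5))**2 = (2*(-5)/(-2))**2 = (2*(-5)*(-1/2))**2 = 5**2 = 25)
g*(Z - 98) = 25*(-1/7 - 98) = 25*(-687/7) = -17175/7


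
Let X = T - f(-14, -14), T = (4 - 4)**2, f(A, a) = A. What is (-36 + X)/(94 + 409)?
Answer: -22/503 ≈ -0.043738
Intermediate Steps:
T = 0 (T = 0**2 = 0)
X = 14 (X = 0 - 1*(-14) = 0 + 14 = 14)
(-36 + X)/(94 + 409) = (-36 + 14)/(94 + 409) = -22/503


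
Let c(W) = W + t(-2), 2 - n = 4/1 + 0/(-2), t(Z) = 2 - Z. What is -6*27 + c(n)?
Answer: -160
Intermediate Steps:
n = -2 (n = 2 - (4/1 + 0/(-2)) = 2 - (4*1 + 0*(-1/2)) = 2 - (4 + 0) = 2 - 1*4 = 2 - 4 = -2)
c(W) = 4 + W (c(W) = W + (2 - 1*(-2)) = W + (2 + 2) = W + 4 = 4 + W)
-6*27 + c(n) = -6*27 + (4 - 2) = -162 + 2 = -160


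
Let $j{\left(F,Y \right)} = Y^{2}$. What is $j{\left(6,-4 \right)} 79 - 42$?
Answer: $1222$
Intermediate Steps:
$j{\left(6,-4 \right)} 79 - 42 = \left(-4\right)^{2} \cdot 79 - 42 = 16 \cdot 79 - 42 = 1264 - 42 = 1222$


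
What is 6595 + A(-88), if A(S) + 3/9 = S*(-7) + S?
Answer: 21368/3 ≈ 7122.7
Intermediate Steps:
A(S) = -⅓ - 6*S (A(S) = -⅓ + (S*(-7) + S) = -⅓ + (-7*S + S) = -⅓ - 6*S)
6595 + A(-88) = 6595 + (-⅓ - 6*(-88)) = 6595 + (-⅓ + 528) = 6595 + 1583/3 = 21368/3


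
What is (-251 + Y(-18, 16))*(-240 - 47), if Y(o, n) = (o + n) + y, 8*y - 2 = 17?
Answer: 575435/8 ≈ 71929.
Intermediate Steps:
y = 19/8 (y = ¼ + (⅛)*17 = ¼ + 17/8 = 19/8 ≈ 2.3750)
Y(o, n) = 19/8 + n + o (Y(o, n) = (o + n) + 19/8 = (n + o) + 19/8 = 19/8 + n + o)
(-251 + Y(-18, 16))*(-240 - 47) = (-251 + (19/8 + 16 - 18))*(-240 - 47) = (-251 + 3/8)*(-287) = -2005/8*(-287) = 575435/8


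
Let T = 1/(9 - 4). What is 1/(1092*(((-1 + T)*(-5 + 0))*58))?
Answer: 1/253344 ≈ 3.9472e-6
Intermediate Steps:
T = ⅕ (T = 1/5 = ⅕ ≈ 0.20000)
1/(1092*(((-1 + T)*(-5 + 0))*58)) = 1/(1092*(((-1 + ⅕)*(-5 + 0))*58)) = 1/(1092*(-⅘*(-5)*58)) = 1/(1092*(4*58)) = 1/(1092*232) = 1/253344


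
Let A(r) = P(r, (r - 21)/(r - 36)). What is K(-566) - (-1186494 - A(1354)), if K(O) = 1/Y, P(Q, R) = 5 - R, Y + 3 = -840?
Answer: 1318287064889/1111074 ≈ 1.1865e+6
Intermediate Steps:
Y = -843 (Y = -3 - 840 = -843)
A(r) = 5 - (-21 + r)/(-36 + r) (A(r) = 5 - (r - 21)/(r - 36) = 5 - (-21 + r)/(-36 + r))
K(O) = -1/843 (K(O) = 1/(-843) = -1/843)
K(-566) - (-1186494 - A(1354)) = -1/843 - (-1186494 - (-159 + 4*1354)/(-36 + 1354)) = -1/843 - (-1186494 - (-159 + 5416)/1318) = -1/843 - (-1186494 - 5257/1318) = -1/843 - 1*(-1563804349/1318) = -1/843 + 1563804349/1318 = 1318287064889/1111074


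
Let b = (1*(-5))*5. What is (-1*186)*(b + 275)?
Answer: -46500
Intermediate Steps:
b = -25 (b = -5*5 = -25)
(-1*186)*(b + 275) = (-1*186)*(-25 + 275) = -186*250 = -46500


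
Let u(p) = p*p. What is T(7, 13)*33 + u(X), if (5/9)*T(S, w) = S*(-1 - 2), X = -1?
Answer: -6232/5 ≈ -1246.4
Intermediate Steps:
T(S, w) = -27*S/5 (T(S, w) = 9*(S*(-1 - 2))/5 = 9*(S*(-3))/5 = 9*(-3*S)/5 = -27*S/5)
u(p) = p²
T(7, 13)*33 + u(X) = -27/5*7*33 + (-1)² = -189/5*33 + 1 = -6237/5 + 1 = -6232/5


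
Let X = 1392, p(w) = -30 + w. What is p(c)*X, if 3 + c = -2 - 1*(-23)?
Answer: -16704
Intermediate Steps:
c = 18 (c = -3 + (-2 - 1*(-23)) = -3 + (-2 + 23) = -3 + 21 = 18)
p(c)*X = (-30 + 18)*1392 = -12*1392 = -16704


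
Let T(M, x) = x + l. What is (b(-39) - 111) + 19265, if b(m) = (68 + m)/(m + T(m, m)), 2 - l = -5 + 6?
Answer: 1474829/77 ≈ 19154.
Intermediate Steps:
l = 1 (l = 2 - (-5 + 6) = 2 - 1*1 = 2 - 1 = 1)
T(M, x) = 1 + x (T(M, x) = x + 1 = 1 + x)
b(m) = (68 + m)/(1 + 2*m) (b(m) = (68 + m)/(m + (1 + m)) = (68 + m)/(1 + 2*m))
(b(-39) - 111) + 19265 = ((68 - 39)/(1 + 2*(-39)) - 111) + 19265 = (29/(1 - 78) - 111) + 19265 = (29/(-77) - 111) + 19265 = (-1/77*29 - 111) + 19265 = (-29/77 - 111) + 19265 = -8576/77 + 19265 = 1474829/77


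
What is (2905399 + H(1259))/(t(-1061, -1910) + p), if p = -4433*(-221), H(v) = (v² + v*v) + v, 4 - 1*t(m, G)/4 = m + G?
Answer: 357460/58329 ≈ 6.1283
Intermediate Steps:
t(m, G) = 16 - 4*G - 4*m (t(m, G) = 16 - 4*(m + G) = 16 - 4*(G + m) = 16 + (-4*G - 4*m) = 16 - 4*G - 4*m)
H(v) = v + 2*v² (H(v) = (v² + v²) + v = 2*v² + v = v + 2*v²)
p = 979693 (p = -1*(-979693) = 979693)
(2905399 + H(1259))/(t(-1061, -1910) + p) = (2905399 + 1259*(1 + 2*1259))/((16 - 4*(-1910) - 4*(-1061)) + 979693) = (2905399 + 1259*(1 + 2518))/((16 + 7640 + 4244) + 979693) = (2905399 + 1259*2519)/(11900 + 979693) = (2905399 + 3171421)/991593 = 6076820*(1/991593) = 357460/58329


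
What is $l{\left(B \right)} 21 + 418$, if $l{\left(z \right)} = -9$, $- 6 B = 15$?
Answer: $229$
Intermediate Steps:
$B = - \frac{5}{2}$ ($B = \left(- \frac{1}{6}\right) 15 = - \frac{5}{2} \approx -2.5$)
$l{\left(B \right)} 21 + 418 = \left(-9\right) 21 + 418 = -189 + 418 = 229$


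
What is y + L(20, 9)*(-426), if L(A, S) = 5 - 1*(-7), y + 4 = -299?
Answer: -5415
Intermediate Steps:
y = -303 (y = -4 - 299 = -303)
L(A, S) = 12 (L(A, S) = 5 + 7 = 12)
y + L(20, 9)*(-426) = -303 + 12*(-426) = -303 - 5112 = -5415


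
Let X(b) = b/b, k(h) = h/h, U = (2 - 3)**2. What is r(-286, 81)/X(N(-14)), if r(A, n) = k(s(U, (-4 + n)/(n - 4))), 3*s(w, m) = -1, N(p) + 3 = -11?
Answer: 1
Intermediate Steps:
N(p) = -14 (N(p) = -3 - 11 = -14)
U = 1 (U = (-1)**2 = 1)
s(w, m) = -1/3 (s(w, m) = (1/3)*(-1) = -1/3)
k(h) = 1
r(A, n) = 1
X(b) = 1
r(-286, 81)/X(N(-14)) = 1/1 = 1*1 = 1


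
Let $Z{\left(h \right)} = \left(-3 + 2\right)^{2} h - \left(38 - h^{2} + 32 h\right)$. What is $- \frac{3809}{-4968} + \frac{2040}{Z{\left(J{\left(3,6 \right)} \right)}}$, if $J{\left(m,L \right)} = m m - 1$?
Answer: $- \frac{1548187}{183816} \approx -8.4225$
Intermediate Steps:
$J{\left(m,L \right)} = -1 + m^{2}$ ($J{\left(m,L \right)} = m^{2} - 1 = -1 + m^{2}$)
$Z{\left(h \right)} = -38 + h^{2} - 31 h$ ($Z{\left(h \right)} = \left(-1\right)^{2} h - \left(38 - h^{2} + 32 h\right) = 1 h - \left(38 - h^{2} + 32 h\right) = h - \left(38 - h^{2} + 32 h\right) = -38 + h^{2} - 31 h$)
$- \frac{3809}{-4968} + \frac{2040}{Z{\left(J{\left(3,6 \right)} \right)}} = - \frac{3809}{-4968} + \frac{2040}{-38 + \left(-1 + 3^{2}\right)^{2} - 31 \left(-1 + 3^{2}\right)} = \left(-3809\right) \left(- \frac{1}{4968}\right) + \frac{2040}{-38 + \left(-1 + 9\right)^{2} - 31 \left(-1 + 9\right)} = \frac{3809}{4968} + \frac{2040}{-38 + 8^{2} - 248} = \frac{3809}{4968} + \frac{2040}{-38 + 64 - 248} = \frac{3809}{4968} + \frac{2040}{-222} = \frac{3809}{4968} + 2040 \left(- \frac{1}{222}\right) = \frac{3809}{4968} - \frac{340}{37} = - \frac{1548187}{183816}$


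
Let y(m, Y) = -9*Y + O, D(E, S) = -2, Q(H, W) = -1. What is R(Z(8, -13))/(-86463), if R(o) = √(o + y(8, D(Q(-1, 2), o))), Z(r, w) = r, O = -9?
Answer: -√17/86463 ≈ -4.7686e-5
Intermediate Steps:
y(m, Y) = -9 - 9*Y (y(m, Y) = -9*Y - 9 = -9 - 9*Y)
R(o) = √(9 + o) (R(o) = √(o + (-9 - 9*(-2))) = √(o + (-9 + 18)) = √(o + 9) = √(9 + o))
R(Z(8, -13))/(-86463) = √(9 + 8)/(-86463) = √17*(-1/86463) = -√17/86463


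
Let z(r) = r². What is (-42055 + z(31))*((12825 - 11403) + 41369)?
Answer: -1758453354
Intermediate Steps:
(-42055 + z(31))*((12825 - 11403) + 41369) = (-42055 + 31²)*((12825 - 11403) + 41369) = (-42055 + 961)*(1422 + 41369) = -41094*42791 = -1758453354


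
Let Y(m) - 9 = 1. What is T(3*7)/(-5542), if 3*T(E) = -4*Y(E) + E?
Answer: 19/16626 ≈ 0.0011428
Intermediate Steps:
Y(m) = 10 (Y(m) = 9 + 1 = 10)
T(E) = -40/3 + E/3 (T(E) = (-4*10 + E)/3 = (-40 + E)/3 = -40/3 + E/3)
T(3*7)/(-5542) = (-40/3 + (3*7)/3)/(-5542) = (-40/3 + (1/3)*21)*(-1/5542) = (-40/3 + 7)*(-1/5542) = -19/3*(-1/5542) = 19/16626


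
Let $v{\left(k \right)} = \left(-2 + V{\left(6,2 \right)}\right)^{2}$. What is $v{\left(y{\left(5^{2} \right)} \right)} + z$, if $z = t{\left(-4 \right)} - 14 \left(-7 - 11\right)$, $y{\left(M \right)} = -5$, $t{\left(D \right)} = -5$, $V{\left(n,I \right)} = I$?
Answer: $247$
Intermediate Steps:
$v{\left(k \right)} = 0$ ($v{\left(k \right)} = \left(-2 + 2\right)^{2} = 0^{2} = 0$)
$z = 247$ ($z = -5 - 14 \left(-7 - 11\right) = -5 - -252 = -5 + 252 = 247$)
$v{\left(y{\left(5^{2} \right)} \right)} + z = 0 + 247 = 247$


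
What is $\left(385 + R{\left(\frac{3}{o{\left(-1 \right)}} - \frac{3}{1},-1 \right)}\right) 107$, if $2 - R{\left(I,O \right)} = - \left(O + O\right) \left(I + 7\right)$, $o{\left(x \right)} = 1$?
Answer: $39911$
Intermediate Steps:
$R{\left(I,O \right)} = 2 + 2 O \left(7 + I\right)$ ($R{\left(I,O \right)} = 2 - - \left(O + O\right) \left(I + 7\right) = 2 - - 2 O \left(7 + I\right) = 2 + 2 O \left(7 + I\right)$)
$\left(385 + R{\left(\frac{3}{o{\left(-1 \right)}} - \frac{3}{1},-1 \right)}\right) 107 = \left(385 + \left(2 + 14 \left(-1\right) + 2 \left(\frac{3}{1} - \frac{3}{1}\right) \left(-1\right)\right)\right) 107 = \left(385 + \left(2 - 14 + 2 \left(3 \cdot 1 - 3\right) \left(-1\right)\right)\right) 107 = \left(385 + \left(2 - 14 + 2 \left(3 - 3\right) \left(-1\right)\right)\right) 107 = \left(385 + \left(2 - 14 + 2 \cdot 0 \left(-1\right)\right)\right) 107 = \left(385 + \left(2 - 14 + 0\right)\right) 107 = \left(385 - 12\right) 107 = 373 \cdot 107 = 39911$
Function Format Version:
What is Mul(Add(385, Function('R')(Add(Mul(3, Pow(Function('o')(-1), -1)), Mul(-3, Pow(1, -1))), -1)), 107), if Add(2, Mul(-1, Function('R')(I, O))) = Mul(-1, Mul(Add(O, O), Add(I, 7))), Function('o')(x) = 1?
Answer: 39911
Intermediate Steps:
Function('R')(I, O) = Add(2, Mul(2, O, Add(7, I))) (Function('R')(I, O) = Add(2, Mul(-1, Mul(-1, Mul(Add(O, O), Add(I, 7))))) = Add(2, Mul(-1, Mul(-1, Mul(Mul(2, O), Add(7, I))))) = Add(2, Mul(-1, Mul(-1, Mul(2, O, Add(7, I))))) = Add(2, Mul(-1, Mul(-2, O, Add(7, I)))) = Add(2, Mul(2, O, Add(7, I))))
Mul(Add(385, Function('R')(Add(Mul(3, Pow(Function('o')(-1), -1)), Mul(-3, Pow(1, -1))), -1)), 107) = Mul(Add(385, Add(2, Mul(14, -1), Mul(2, Add(Mul(3, Pow(1, -1)), Mul(-3, Pow(1, -1))), -1))), 107) = Mul(Add(385, Add(2, -14, Mul(2, Add(Mul(3, 1), Mul(-3, 1)), -1))), 107) = Mul(Add(385, Add(2, -14, Mul(2, Add(3, -3), -1))), 107) = Mul(Add(385, Add(2, -14, Mul(2, 0, -1))), 107) = Mul(Add(385, Add(2, -14, 0)), 107) = Mul(Add(385, -12), 107) = Mul(373, 107) = 39911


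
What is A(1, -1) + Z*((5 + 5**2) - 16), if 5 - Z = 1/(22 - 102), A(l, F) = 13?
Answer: 3327/40 ≈ 83.175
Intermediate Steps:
Z = 401/80 (Z = 5 - 1/(22 - 102) = 5 - 1/(-80) = 5 - 1*(-1/80) = 5 + 1/80 = 401/80 ≈ 5.0125)
A(1, -1) + Z*((5 + 5**2) - 16) = 13 + 401*((5 + 5**2) - 16)/80 = 13 + 401*((5 + 25) - 16)/80 = 13 + 401*(30 - 16)/80 = 13 + (401/80)*14 = 13 + 2807/40 = 3327/40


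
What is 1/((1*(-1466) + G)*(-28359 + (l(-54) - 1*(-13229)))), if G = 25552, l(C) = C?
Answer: -1/365721824 ≈ -2.7343e-9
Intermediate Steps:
1/((1*(-1466) + G)*(-28359 + (l(-54) - 1*(-13229)))) = 1/((1*(-1466) + 25552)*(-28359 + (-54 - 1*(-13229)))) = 1/((-1466 + 25552)*(-28359 + (-54 + 13229))) = 1/(24086*(-28359 + 13175)) = 1/(24086*(-15184)) = 1/(-365721824) = -1/365721824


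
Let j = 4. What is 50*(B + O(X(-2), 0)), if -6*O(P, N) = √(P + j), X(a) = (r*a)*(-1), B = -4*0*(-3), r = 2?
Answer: -50*√2/3 ≈ -23.570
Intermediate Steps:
B = 0 (B = 0*(-3) = 0)
X(a) = -2*a (X(a) = (2*a)*(-1) = -2*a)
O(P, N) = -√(4 + P)/6 (O(P, N) = -√(P + 4)/6 = -√(4 + P)/6)
50*(B + O(X(-2), 0)) = 50*(0 - √(4 - 2*(-2))/6) = 50*(0 - √(4 + 4)/6) = 50*(0 - √2/3) = 50*(-√2/3) = -50*√2/3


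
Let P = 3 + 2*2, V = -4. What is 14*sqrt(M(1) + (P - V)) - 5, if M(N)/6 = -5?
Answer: -5 + 14*I*sqrt(19) ≈ -5.0 + 61.025*I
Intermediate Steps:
M(N) = -30 (M(N) = 6*(-5) = -30)
P = 7 (P = 3 + 4 = 7)
14*sqrt(M(1) + (P - V)) - 5 = 14*sqrt(-30 + (7 - 1*(-4))) - 5 = 14*sqrt(-30 + (7 + 4)) - 5 = 14*sqrt(-30 + 11) - 5 = 14*sqrt(-19) - 5 = 14*(I*sqrt(19)) - 5 = 14*I*sqrt(19) - 5 = -5 + 14*I*sqrt(19)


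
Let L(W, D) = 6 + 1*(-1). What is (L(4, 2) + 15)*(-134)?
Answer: -2680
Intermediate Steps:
L(W, D) = 5 (L(W, D) = 6 - 1 = 5)
(L(4, 2) + 15)*(-134) = (5 + 15)*(-134) = 20*(-134) = -2680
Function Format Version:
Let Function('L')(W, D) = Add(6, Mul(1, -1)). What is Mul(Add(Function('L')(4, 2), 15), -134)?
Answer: -2680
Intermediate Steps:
Function('L')(W, D) = 5 (Function('L')(W, D) = Add(6, -1) = 5)
Mul(Add(Function('L')(4, 2), 15), -134) = Mul(Add(5, 15), -134) = Mul(20, -134) = -2680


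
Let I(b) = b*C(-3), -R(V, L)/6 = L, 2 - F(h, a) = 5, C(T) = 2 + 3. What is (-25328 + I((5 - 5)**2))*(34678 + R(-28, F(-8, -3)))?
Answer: -878780288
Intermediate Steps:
C(T) = 5
F(h, a) = -3 (F(h, a) = 2 - 1*5 = 2 - 5 = -3)
R(V, L) = -6*L
I(b) = 5*b (I(b) = b*5 = 5*b)
(-25328 + I((5 - 5)**2))*(34678 + R(-28, F(-8, -3))) = (-25328 + 5*(5 - 5)**2)*(34678 - 6*(-3)) = (-25328 + 5*0**2)*(34678 + 18) = (-25328 + 5*0)*34696 = (-25328 + 0)*34696 = -25328*34696 = -878780288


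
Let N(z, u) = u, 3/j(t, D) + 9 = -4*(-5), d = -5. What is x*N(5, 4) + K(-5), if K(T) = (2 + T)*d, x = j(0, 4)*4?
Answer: 213/11 ≈ 19.364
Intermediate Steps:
j(t, D) = 3/11 (j(t, D) = 3/(-9 - 4*(-5)) = 3/(-9 + 20) = 3/11)
x = 12/11 (x = (3/11)*4 = 12/11 ≈ 1.0909)
K(T) = -10 - 5*T (K(T) = (2 + T)*(-5) = -10 - 5*T)
x*N(5, 4) + K(-5) = (12/11)*4 + (-10 - 5*(-5)) = 48/11 + (-10 + 25) = 48/11 + 15 = 213/11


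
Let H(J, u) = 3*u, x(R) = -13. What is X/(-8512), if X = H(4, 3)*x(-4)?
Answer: 117/8512 ≈ 0.013745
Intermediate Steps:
X = -117 (X = (3*3)*(-13) = 9*(-13) = -117)
X/(-8512) = -117/(-8512) = -117*(-1/8512) = 117/8512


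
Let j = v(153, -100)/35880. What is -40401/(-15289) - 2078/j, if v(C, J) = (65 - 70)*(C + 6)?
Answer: 75997277717/810317 ≈ 93787.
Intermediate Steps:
v(C, J) = -30 - 5*C (v(C, J) = -5*(6 + C) = -30 - 5*C)
j = -53/2392 (j = (-30 - 5*153)/35880 = (-30 - 765)*(1/35880) = -795*1/35880 = -53/2392 ≈ -0.022157)
-40401/(-15289) - 2078/j = -40401/(-15289) - 2078/(-53/2392) = -40401*(-1/15289) - 2078*(-2392/53) = 40401/15289 + 4970576/53 = 75997277717/810317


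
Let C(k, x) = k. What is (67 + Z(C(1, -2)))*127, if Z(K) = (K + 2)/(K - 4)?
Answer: 8382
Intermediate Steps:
Z(K) = (2 + K)/(-4 + K)
(67 + Z(C(1, -2)))*127 = (67 + (2 + 1)/(-4 + 1))*127 = (67 + 3/(-3))*127 = (67 - 1/3*3)*127 = (67 - 1)*127 = 66*127 = 8382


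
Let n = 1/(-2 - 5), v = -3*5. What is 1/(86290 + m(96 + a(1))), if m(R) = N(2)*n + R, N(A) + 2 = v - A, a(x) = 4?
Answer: 7/604749 ≈ 1.1575e-5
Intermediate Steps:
v = -15
n = -⅐ (n = 1/(-7) = -⅐ ≈ -0.14286)
N(A) = -17 - A (N(A) = -2 + (-15 - A) = -17 - A)
m(R) = 19/7 + R (m(R) = (-17 - 1*2)*(-⅐) + R = (-17 - 2)*(-⅐) + R = -19*(-⅐) + R = 19/7 + R)
1/(86290 + m(96 + a(1))) = 1/(86290 + (19/7 + (96 + 4))) = 1/(86290 + (19/7 + 100)) = 1/(86290 + 719/7) = 1/(604749/7) = 7/604749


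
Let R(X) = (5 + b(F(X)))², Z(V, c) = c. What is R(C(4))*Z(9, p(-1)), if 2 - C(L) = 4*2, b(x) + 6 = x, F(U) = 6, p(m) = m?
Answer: -25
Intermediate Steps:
b(x) = -6 + x
C(L) = -6 (C(L) = 2 - 4*2 = 2 - 1*8 = 2 - 8 = -6)
R(X) = 25 (R(X) = (5 + (-6 + 6))² = (5 + 0)² = 5² = 25)
R(C(4))*Z(9, p(-1)) = 25*(-1) = -25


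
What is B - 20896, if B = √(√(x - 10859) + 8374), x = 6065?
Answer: -20896 + √(8374 + I*√4794) ≈ -20805.0 + 0.37831*I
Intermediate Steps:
B = √(8374 + I*√4794) (B = √(√(6065 - 10859) + 8374) = √(√(-4794) + 8374) = √(I*√4794 + 8374) = √(8374 + I*√4794) ≈ 91.51 + 0.3783*I)
B - 20896 = √(8374 + I*√4794) - 20896 = -20896 + √(8374 + I*√4794)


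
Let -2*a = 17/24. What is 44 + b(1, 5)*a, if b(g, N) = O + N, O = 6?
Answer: 1925/48 ≈ 40.104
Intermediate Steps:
b(g, N) = 6 + N
a = -17/48 (a = -17/(2*24) = -½*17/24 = -17/48 ≈ -0.35417)
44 + b(1, 5)*a = 44 + (6 + 5)*(-17/48) = 44 + 11*(-17/48) = 44 - 187/48 = 1925/48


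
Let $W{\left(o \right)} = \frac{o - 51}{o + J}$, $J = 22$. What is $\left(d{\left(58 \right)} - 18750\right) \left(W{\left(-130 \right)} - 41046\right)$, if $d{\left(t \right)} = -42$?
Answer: $771304938$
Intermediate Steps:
$W{\left(o \right)} = \frac{-51 + o}{22 + o}$ ($W{\left(o \right)} = \frac{o - 51}{o + 22} = \frac{-51 + o}{22 + o}$)
$\left(d{\left(58 \right)} - 18750\right) \left(W{\left(-130 \right)} - 41046\right) = \left(-42 - 18750\right) \left(\frac{-51 - 130}{22 - 130} - 41046\right) = - 18792 \left(\frac{1}{-108} \left(-181\right) - 41046\right) = - 18792 \left(\left(- \frac{1}{108}\right) \left(-181\right) - 41046\right) = - 18792 \left(\frac{181}{108} - 41046\right) = \left(-18792\right) \left(- \frac{4432787}{108}\right) = 771304938$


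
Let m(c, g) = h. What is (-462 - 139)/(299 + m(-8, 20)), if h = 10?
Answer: -601/309 ≈ -1.9450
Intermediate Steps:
m(c, g) = 10
(-462 - 139)/(299 + m(-8, 20)) = (-462 - 139)/(299 + 10) = -601/309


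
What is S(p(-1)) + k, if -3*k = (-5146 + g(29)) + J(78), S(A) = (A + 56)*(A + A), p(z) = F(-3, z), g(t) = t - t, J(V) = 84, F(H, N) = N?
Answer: 4732/3 ≈ 1577.3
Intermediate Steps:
g(t) = 0
p(z) = z
S(A) = 2*A*(56 + A) (S(A) = (56 + A)*(2*A) = 2*A*(56 + A))
k = 5062/3 (k = -((-5146 + 0) + 84)/3 = -(-5146 + 84)/3 = -⅓*(-5062) = 5062/3 ≈ 1687.3)
S(p(-1)) + k = 2*(-1)*(56 - 1) + 5062/3 = 2*(-1)*55 + 5062/3 = -110 + 5062/3 = 4732/3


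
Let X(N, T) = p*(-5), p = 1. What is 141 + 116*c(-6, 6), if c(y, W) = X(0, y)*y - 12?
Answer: 2229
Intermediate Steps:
X(N, T) = -5 (X(N, T) = 1*(-5) = -5)
c(y, W) = -12 - 5*y (c(y, W) = -5*y - 12 = -12 - 5*y)
141 + 116*c(-6, 6) = 141 + 116*(-12 - 5*(-6)) = 141 + 116*(-12 + 30) = 141 + 116*18 = 141 + 2088 = 2229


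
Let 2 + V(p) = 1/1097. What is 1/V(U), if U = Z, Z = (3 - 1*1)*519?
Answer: -1097/2193 ≈ -0.50023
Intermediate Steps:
Z = 1038 (Z = (3 - 1)*519 = 2*519 = 1038)
U = 1038
V(p) = -2193/1097 (V(p) = -2 + 1/1097 = -2193/1097)
1/V(U) = 1/(-2193/1097) = -1097/2193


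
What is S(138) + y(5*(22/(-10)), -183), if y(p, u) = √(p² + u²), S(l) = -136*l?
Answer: -18768 + √33610 ≈ -18585.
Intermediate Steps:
S(138) + y(5*(22/(-10)), -183) = -136*138 + √((5*(22/(-10)))² + (-183)²) = -18768 + √((5*(22*(-⅒)))² + 33489) = -18768 + √((5*(-11/5))² + 33489) = -18768 + √((-11)² + 33489) = -18768 + √(121 + 33489) = -18768 + √33610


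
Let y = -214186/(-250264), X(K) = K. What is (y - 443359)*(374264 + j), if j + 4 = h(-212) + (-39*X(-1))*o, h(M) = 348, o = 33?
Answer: -2979144615190575/17876 ≈ -1.6666e+11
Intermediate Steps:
y = 15299/17876 (y = -214186*(-1/250264) = 15299/17876 ≈ 0.85584)
j = 1631 (j = -4 + (348 - 39*(-1)*33) = -4 + (348 + 39*33) = -4 + (348 + 1287) = -4 + 1635 = 1631)
(y - 443359)*(374264 + j) = (15299/17876 - 443359)*(374264 + 1631) = -7925470185/17876*375895 = -2979144615190575/17876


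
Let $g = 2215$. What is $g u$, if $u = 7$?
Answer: $15505$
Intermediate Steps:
$g u = 2215 \cdot 7 = 15505$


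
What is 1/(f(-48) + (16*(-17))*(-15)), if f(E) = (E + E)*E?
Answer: 1/8688 ≈ 0.00011510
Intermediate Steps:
f(E) = 2*E**2 (f(E) = (2*E)*E = 2*E**2)
1/(f(-48) + (16*(-17))*(-15)) = 1/(2*(-48)**2 + (16*(-17))*(-15)) = 1/(2*2304 - 272*(-15)) = 1/(4608 + 4080) = 1/8688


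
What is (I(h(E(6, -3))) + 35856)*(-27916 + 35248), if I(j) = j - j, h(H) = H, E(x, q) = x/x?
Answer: 262896192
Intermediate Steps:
E(x, q) = 1
I(j) = 0
(I(h(E(6, -3))) + 35856)*(-27916 + 35248) = (0 + 35856)*(-27916 + 35248) = 35856*7332 = 262896192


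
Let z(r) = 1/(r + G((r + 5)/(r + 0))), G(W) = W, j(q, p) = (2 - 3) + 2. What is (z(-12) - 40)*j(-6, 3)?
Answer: -5492/137 ≈ -40.088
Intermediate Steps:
j(q, p) = 1 (j(q, p) = -1 + 2 = 1)
z(r) = 1/(r + (5 + r)/r) (z(r) = 1/(r + (r + 5)/(r + 0)) = 1/(r + (5 + r)/r))
(z(-12) - 40)*j(-6, 3) = (-12/(5 - 12 + (-12)²) - 40)*1 = (-12/(5 - 12 + 144) - 40)*1 = (-12/137 - 40)*1 = -5492/137*1 = -5492/137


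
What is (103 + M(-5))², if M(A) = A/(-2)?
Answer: 44521/4 ≈ 11130.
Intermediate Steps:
M(A) = -A/2 (M(A) = A*(-½) = -A/2)
(103 + M(-5))² = (103 - ½*(-5))² = (103 + 5/2)² = (211/2)² = 44521/4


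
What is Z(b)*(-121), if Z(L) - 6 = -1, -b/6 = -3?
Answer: -605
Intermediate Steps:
b = 18 (b = -6*(-3) = 18)
Z(L) = 5 (Z(L) = 6 - 1 = 5)
Z(b)*(-121) = 5*(-121) = -605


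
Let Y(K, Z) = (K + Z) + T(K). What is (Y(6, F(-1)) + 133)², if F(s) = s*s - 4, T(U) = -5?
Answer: 17161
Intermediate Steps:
F(s) = -4 + s² (F(s) = s² - 4 = -4 + s²)
Y(K, Z) = -5 + K + Z (Y(K, Z) = (K + Z) - 5 = -5 + K + Z)
(Y(6, F(-1)) + 133)² = ((-5 + 6 + (-4 + (-1)²)) + 133)² = ((-5 + 6 + (-4 + 1)) + 133)² = ((-5 + 6 - 3) + 133)² = (-2 + 133)² = 131² = 17161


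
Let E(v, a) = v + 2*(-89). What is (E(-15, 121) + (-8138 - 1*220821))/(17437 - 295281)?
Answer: 8184/9923 ≈ 0.82475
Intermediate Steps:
E(v, a) = -178 + v (E(v, a) = v - 178 = -178 + v)
(E(-15, 121) + (-8138 - 1*220821))/(17437 - 295281) = ((-178 - 15) + (-8138 - 1*220821))/(17437 - 295281) = (-193 + (-8138 - 220821))/(-277844) = (-193 - 228959)*(-1/277844) = -229152*(-1/277844) = 8184/9923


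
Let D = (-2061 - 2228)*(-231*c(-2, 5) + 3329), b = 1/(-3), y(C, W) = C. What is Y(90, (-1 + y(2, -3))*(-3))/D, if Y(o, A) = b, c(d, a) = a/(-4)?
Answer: 4/186198357 ≈ 2.1482e-8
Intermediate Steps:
c(d, a) = -a/4 (c(d, a) = a*(-1/4) = -a/4)
b = -1/3 ≈ -0.33333
Y(o, A) = -1/3
D = -62066119/4 (D = (-2061 - 2228)*(-(-231)*5/4 + 3329) = -4289*(-231*(-5/4) + 3329) = -4289*(1155/4 + 3329) = -4289*14471/4 = -62066119/4 ≈ -1.5517e+7)
Y(90, (-1 + y(2, -3))*(-3))/D = -1/(3*(-62066119/4)) = -1/3*(-4/62066119) = 4/186198357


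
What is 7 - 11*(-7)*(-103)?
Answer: -7924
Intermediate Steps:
7 - 11*(-7)*(-103) = 7 + 77*(-103) = 7 - 7931 = -7924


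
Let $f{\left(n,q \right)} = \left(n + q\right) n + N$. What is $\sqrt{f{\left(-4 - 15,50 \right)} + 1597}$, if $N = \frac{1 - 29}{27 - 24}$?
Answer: $\frac{2 \sqrt{2247}}{3} \approx 31.602$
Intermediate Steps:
$N = - \frac{28}{3} \approx -9.3333$
$f{\left(n,q \right)} = - \frac{28}{3} + n \left(n + q\right)$ ($f{\left(n,q \right)} = \left(n + q\right) n - \frac{28}{3} = n \left(n + q\right) - \frac{28}{3} = - \frac{28}{3} + n \left(n + q\right)$)
$\sqrt{f{\left(-4 - 15,50 \right)} + 1597} = \sqrt{\left(- \frac{28}{3} + \left(-4 - 15\right)^{2} + \left(-4 - 15\right) 50\right) + 1597} = \sqrt{\left(- \frac{28}{3} + \left(-19\right)^{2} - 950\right) + 1597} = \sqrt{\left(- \frac{28}{3} + 361 - 950\right) + 1597} = \sqrt{- \frac{1795}{3} + 1597} = \sqrt{\frac{2996}{3}} = \frac{2 \sqrt{2247}}{3}$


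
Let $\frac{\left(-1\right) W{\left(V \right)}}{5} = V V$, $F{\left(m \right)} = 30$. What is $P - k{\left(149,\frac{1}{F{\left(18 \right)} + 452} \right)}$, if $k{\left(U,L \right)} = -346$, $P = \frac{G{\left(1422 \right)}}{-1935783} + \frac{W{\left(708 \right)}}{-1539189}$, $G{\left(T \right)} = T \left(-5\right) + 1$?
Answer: $\frac{38362298338469}{110353181481} \approx 347.63$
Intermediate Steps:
$G{\left(T \right)} = 1 - 5 T$ ($G{\left(T \right)} = - 5 T + 1 = 1 - 5 T$)
$W{\left(V \right)} = - 5 V^{2}$ ($W{\left(V \right)} = - 5 V V = - 5 V^{2}$)
$P = \frac{180097546043}{110353181481}$ ($P = \frac{1 - 7110}{-1935783} + \frac{\left(-5\right) 708^{2}}{-1539189} = \left(1 - 7110\right) \left(- \frac{1}{1935783}\right) + \left(-5\right) 501264 \left(- \frac{1}{1539189}\right) = \left(-7109\right) \left(- \frac{1}{1935783}\right) - - \frac{278480}{171021} = \frac{7109}{1935783} + \frac{278480}{171021} = \frac{180097546043}{110353181481} \approx 1.632$)
$P - k{\left(149,\frac{1}{F{\left(18 \right)} + 452} \right)} = \frac{180097546043}{110353181481} - -346 = \frac{180097546043}{110353181481} + 346 = \frac{38362298338469}{110353181481}$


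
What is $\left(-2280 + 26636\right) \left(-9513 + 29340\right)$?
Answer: $482906412$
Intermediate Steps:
$\left(-2280 + 26636\right) \left(-9513 + 29340\right) = 24356 \cdot 19827 = 482906412$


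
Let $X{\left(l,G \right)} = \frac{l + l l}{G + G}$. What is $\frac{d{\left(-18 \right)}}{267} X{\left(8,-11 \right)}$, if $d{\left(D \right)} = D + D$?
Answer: $\frac{432}{979} \approx 0.44127$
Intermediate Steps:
$d{\left(D \right)} = 2 D$
$X{\left(l,G \right)} = \frac{l + l^{2}}{2 G}$
$\frac{d{\left(-18 \right)}}{267} X{\left(8,-11 \right)} = \frac{2 \left(-18\right)}{267} \cdot \frac{1}{2} \cdot 8 \frac{1}{-11} \left(1 + 8\right) = \left(-36\right) \frac{1}{267} \cdot \frac{1}{2} \cdot 8 \left(- \frac{1}{11}\right) 9 = \left(- \frac{12}{89}\right) \left(- \frac{36}{11}\right) = \frac{432}{979}$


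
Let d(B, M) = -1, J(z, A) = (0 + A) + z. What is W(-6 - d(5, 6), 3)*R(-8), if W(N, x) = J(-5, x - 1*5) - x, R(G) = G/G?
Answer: -10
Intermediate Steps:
R(G) = 1
J(z, A) = A + z
W(N, x) = -10 (W(N, x) = ((x - 1*5) - 5) - x = ((x - 5) - 5) - x = ((-5 + x) - 5) - x = (-10 + x) - x = -10)
W(-6 - d(5, 6), 3)*R(-8) = -10*1 = -10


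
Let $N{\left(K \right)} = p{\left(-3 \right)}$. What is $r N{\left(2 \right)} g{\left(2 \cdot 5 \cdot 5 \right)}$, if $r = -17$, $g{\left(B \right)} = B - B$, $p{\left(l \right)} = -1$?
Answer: $0$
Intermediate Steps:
$g{\left(B \right)} = 0$
$N{\left(K \right)} = -1$
$r N{\left(2 \right)} g{\left(2 \cdot 5 \cdot 5 \right)} = \left(-17\right) \left(-1\right) 0 = 17 \cdot 0 = 0$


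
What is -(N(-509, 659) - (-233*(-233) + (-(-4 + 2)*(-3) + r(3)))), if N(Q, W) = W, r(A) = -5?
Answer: 53619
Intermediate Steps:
-(N(-509, 659) - (-233*(-233) + (-(-4 + 2)*(-3) + r(3)))) = -(659 - (-233*(-233) + (-(-4 + 2)*(-3) - 5))) = -(659 - (54289 + (-(-2)*(-3) - 5))) = -(659 - (54289 + (-1*6 - 5))) = -(659 - (54289 + (-6 - 5))) = -(659 - (54289 - 11)) = -(659 - 1*54278) = -(659 - 54278) = -1*(-53619) = 53619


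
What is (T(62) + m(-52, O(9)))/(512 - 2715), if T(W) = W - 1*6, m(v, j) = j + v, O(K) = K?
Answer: -13/2203 ≈ -0.0059010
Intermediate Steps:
T(W) = -6 + W (T(W) = W - 6 = -6 + W)
(T(62) + m(-52, O(9)))/(512 - 2715) = ((-6 + 62) + (9 - 52))/(512 - 2715) = (56 - 43)/(-2203) = 13*(-1/2203) = -13/2203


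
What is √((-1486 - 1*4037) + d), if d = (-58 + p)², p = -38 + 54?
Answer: I*√3759 ≈ 61.311*I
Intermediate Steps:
p = 16
d = 1764 (d = (-58 + 16)² = (-42)² = 1764)
√((-1486 - 1*4037) + d) = √((-1486 - 1*4037) + 1764) = √((-1486 - 4037) + 1764) = √(-5523 + 1764) = √(-3759) = I*√3759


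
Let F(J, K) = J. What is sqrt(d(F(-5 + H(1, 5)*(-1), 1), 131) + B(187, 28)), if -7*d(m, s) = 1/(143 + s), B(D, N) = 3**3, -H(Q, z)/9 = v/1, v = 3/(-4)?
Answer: sqrt(99323630)/1918 ≈ 5.1961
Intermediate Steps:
v = -3/4 (v = 3*(-1/4) = -3/4 ≈ -0.75000)
H(Q, z) = 27/4 (H(Q, z) = -(-27)/(4*1) = -(-27)/4 = -9*(-3/4) = 27/4)
B(D, N) = 27
d(m, s) = -1/(7*(143 + s))
sqrt(d(F(-5 + H(1, 5)*(-1), 1), 131) + B(187, 28)) = sqrt(-1/(1001 + 7*131) + 27) = sqrt(-1/(1001 + 917) + 27) = sqrt(-1/1918 + 27) = sqrt(51785/1918) = sqrt(99323630)/1918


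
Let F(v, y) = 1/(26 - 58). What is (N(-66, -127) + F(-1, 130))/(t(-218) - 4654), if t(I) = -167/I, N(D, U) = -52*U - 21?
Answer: -4592279/3246096 ≈ -1.4147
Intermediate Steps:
N(D, U) = -21 - 52*U
F(v, y) = -1/32 (F(v, y) = 1/(-32) = -1/32)
(N(-66, -127) + F(-1, 130))/(t(-218) - 4654) = ((-21 - 52*(-127)) - 1/32)/(-167/(-218) - 4654) = ((-21 + 6604) - 1/32)/(-167*(-1/218) - 4654) = (6583 - 1/32)/(167/218 - 4654) = 210655/(32*(-1014405/218)) = (210655/32)*(-218/1014405) = -4592279/3246096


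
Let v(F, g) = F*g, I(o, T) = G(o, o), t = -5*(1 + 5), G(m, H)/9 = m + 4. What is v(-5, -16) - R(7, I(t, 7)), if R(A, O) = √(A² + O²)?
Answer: 80 - √54805 ≈ -154.10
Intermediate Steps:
G(m, H) = 36 + 9*m (G(m, H) = 9*(m + 4) = 9*(4 + m) = 36 + 9*m)
t = -30 (t = -5*6 = -30)
I(o, T) = 36 + 9*o
v(-5, -16) - R(7, I(t, 7)) = -5*(-16) - √(7² + (36 + 9*(-30))²) = 80 - √(49 + (36 - 270)²) = 80 - √(49 + (-234)²) = 80 - √(49 + 54756) = 80 - √54805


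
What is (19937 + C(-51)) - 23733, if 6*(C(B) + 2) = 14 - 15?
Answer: -22789/6 ≈ -3798.2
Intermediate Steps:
C(B) = -13/6 (C(B) = -2 + (14 - 15)/6 = -2 + (⅙)*(-1) = -2 - ⅙ = -13/6)
(19937 + C(-51)) - 23733 = (19937 - 13/6) - 23733 = 119609/6 - 23733 = -22789/6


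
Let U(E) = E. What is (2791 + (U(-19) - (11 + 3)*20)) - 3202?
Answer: -710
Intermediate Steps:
(2791 + (U(-19) - (11 + 3)*20)) - 3202 = (2791 + (-19 - (11 + 3)*20)) - 3202 = (2791 + (-19 - 14*20)) - 3202 = (2791 + (-19 - 1*280)) - 3202 = (2791 + (-19 - 280)) - 3202 = (2791 - 299) - 3202 = 2492 - 3202 = -710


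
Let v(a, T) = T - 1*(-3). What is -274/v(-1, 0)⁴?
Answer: -274/81 ≈ -3.3827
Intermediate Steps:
v(a, T) = 3 + T (v(a, T) = T + 3 = 3 + T)
-274/v(-1, 0)⁴ = -274/(3 + 0)⁴ = -274/(3⁴) = -274/81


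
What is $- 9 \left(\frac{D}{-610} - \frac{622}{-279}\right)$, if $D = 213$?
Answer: $- \frac{319993}{18910} \approx -16.922$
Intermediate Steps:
$- 9 \left(\frac{D}{-610} - \frac{622}{-279}\right) = - 9 \left(\frac{213}{-610} - \frac{622}{-279}\right) = - 9 \left(213 \left(- \frac{1}{610}\right) - - \frac{622}{279}\right) = - 9 \left(- \frac{213}{610} + \frac{622}{279}\right) = \left(-9\right) \frac{319993}{170190} = - \frac{319993}{18910}$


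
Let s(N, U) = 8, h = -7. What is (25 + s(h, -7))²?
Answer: 1089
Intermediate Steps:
(25 + s(h, -7))² = (25 + 8)² = 33² = 1089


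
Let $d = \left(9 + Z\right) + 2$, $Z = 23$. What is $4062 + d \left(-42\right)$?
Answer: $2634$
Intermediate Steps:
$d = 34$ ($d = \left(9 + 23\right) + 2 = 32 + 2 = 34$)
$4062 + d \left(-42\right) = 4062 + 34 \left(-42\right) = 4062 - 1428 = 2634$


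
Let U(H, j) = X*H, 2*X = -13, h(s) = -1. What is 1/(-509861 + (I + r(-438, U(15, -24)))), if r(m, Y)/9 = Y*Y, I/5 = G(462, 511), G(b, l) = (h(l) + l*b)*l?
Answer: 4/2411050601 ≈ 1.6590e-9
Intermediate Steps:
X = -13/2 (X = (½)*(-13) = -13/2 ≈ -6.5000)
G(b, l) = l*(-1 + b*l) (G(b, l) = (-1 + l*b)*l = (-1 + b*l)*l = l*(-1 + b*l))
U(H, j) = -13*H/2
I = 603186955 (I = 5*(511*(-1 + 462*511)) = 5*(511*(-1 + 236082)) = 5*(511*236081) = 5*120637391 = 603186955)
r(m, Y) = 9*Y² (r(m, Y) = 9*(Y*Y) = 9*Y²)
1/(-509861 + (I + r(-438, U(15, -24)))) = 1/(-509861 + (603186955 + 9*(-13/2*15)²)) = 1/(-509861 + (603186955 + 9*(-195/2)²)) = 1/(-509861 + (603186955 + 9*(38025/4))) = 1/(-509861 + (603186955 + 342225/4)) = 1/(-509861 + 2413090045/4) = 1/(2411050601/4) = 4/2411050601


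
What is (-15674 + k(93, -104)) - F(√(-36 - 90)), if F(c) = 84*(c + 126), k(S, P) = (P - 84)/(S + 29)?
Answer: -1601832/61 - 252*I*√14 ≈ -26260.0 - 942.9*I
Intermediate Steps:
k(S, P) = (-84 + P)/(29 + S)
F(c) = 10584 + 84*c (F(c) = 84*(126 + c) = 10584 + 84*c)
(-15674 + k(93, -104)) - F(√(-36 - 90)) = (-15674 + (-84 - 104)/(29 + 93)) - (10584 + 84*√(-36 - 90)) = (-15674 - 188/122) - (10584 + 84*√(-126)) = (-15674 + (1/122)*(-188)) - (10584 + 84*(3*I*√14)) = (-15674 - 94/61) - (10584 + 252*I*√14) = -956208/61 + (-10584 - 252*I*√14) = -1601832/61 - 252*I*√14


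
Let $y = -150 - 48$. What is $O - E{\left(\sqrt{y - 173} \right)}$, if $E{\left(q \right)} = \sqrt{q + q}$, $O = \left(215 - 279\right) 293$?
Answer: $-18752 - \sqrt[4]{371} \left(1 + i\right) \approx -18756.0 - 4.3888 i$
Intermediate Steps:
$O = -18752$ ($O = \left(-64\right) 293 = -18752$)
$y = -198$
$E{\left(q \right)} = \sqrt{2} \sqrt{q}$ ($E{\left(q \right)} = \sqrt{2 q} = \sqrt{2} \sqrt{q}$)
$O - E{\left(\sqrt{y - 173} \right)} = -18752 - \sqrt{2} \sqrt{\sqrt{-198 - 173}} = -18752 - \sqrt{2} \sqrt{\sqrt{-371}} = -18752 - \sqrt{2} \sqrt{i \sqrt{371}} = -18752 - \sqrt{2} \sqrt[4]{371} \sqrt{i}$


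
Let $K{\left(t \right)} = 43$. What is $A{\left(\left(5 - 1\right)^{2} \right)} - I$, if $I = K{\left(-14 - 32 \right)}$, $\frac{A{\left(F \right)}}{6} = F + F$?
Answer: $149$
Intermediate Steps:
$A{\left(F \right)} = 12 F$ ($A{\left(F \right)} = 6 \left(F + F\right) = 6 \cdot 2 F = 12 F$)
$I = 43$
$A{\left(\left(5 - 1\right)^{2} \right)} - I = 12 \left(5 - 1\right)^{2} - 43 = 12 \cdot 4^{2} - 43 = 12 \cdot 16 - 43 = 192 - 43 = 149$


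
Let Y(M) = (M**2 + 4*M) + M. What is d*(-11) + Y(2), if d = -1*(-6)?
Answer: -52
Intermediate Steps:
Y(M) = M**2 + 5*M
d = 6
d*(-11) + Y(2) = 6*(-11) + 2*(5 + 2) = -66 + 2*7 = -66 + 14 = -52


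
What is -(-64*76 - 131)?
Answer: 4995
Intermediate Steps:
-(-64*76 - 131) = -(-4864 - 131) = -1*(-4995) = 4995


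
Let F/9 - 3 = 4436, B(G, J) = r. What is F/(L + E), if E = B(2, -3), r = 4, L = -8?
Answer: -39951/4 ≈ -9987.8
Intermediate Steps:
B(G, J) = 4
E = 4
F = 39951 (F = 27 + 9*4436 = 27 + 39924 = 39951)
F/(L + E) = 39951/(-8 + 4) = 39951/(-4) = 39951*(-¼) = -39951/4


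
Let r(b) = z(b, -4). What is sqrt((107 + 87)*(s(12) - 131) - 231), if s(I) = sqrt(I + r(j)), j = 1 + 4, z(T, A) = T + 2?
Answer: sqrt(-25645 + 194*sqrt(19)) ≈ 157.48*I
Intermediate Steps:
z(T, A) = 2 + T
j = 5
r(b) = 2 + b
s(I) = sqrt(7 + I) (s(I) = sqrt(I + (2 + 5)) = sqrt(I + 7) = sqrt(7 + I))
sqrt((107 + 87)*(s(12) - 131) - 231) = sqrt((107 + 87)*(sqrt(7 + 12) - 131) - 231) = sqrt(194*(sqrt(19) - 131) - 231) = sqrt(194*(-131 + sqrt(19)) - 231) = sqrt((-25414 + 194*sqrt(19)) - 231) = sqrt(-25645 + 194*sqrt(19))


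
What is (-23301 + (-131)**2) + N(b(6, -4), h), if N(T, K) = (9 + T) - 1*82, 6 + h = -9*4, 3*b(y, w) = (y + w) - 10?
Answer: -18647/3 ≈ -6215.7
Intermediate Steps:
b(y, w) = -10/3 + w/3 + y/3 (b(y, w) = ((y + w) - 10)/3 = ((w + y) - 10)/3 = (-10 + w + y)/3 = -10/3 + w/3 + y/3)
h = -42 (h = -6 - 9*4 = -6 - 1*36 = -6 - 36 = -42)
N(T, K) = -73 + T (N(T, K) = (9 + T) - 82 = -73 + T)
(-23301 + (-131)**2) + N(b(6, -4), h) = (-23301 + (-131)**2) + (-73 + (-10/3 + (1/3)*(-4) + (1/3)*6)) = (-23301 + 17161) + (-73 + (-10/3 - 4/3 + 2)) = -6140 + (-73 - 8/3) = -6140 - 227/3 = -18647/3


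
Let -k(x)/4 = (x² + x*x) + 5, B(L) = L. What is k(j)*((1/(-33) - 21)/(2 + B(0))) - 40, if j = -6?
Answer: 9596/3 ≈ 3198.7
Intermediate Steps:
k(x) = -20 - 8*x² (k(x) = -4*((x² + x*x) + 5) = -4*((x² + x²) + 5) = -4*(2*x² + 5) = -4*(5 + 2*x²) = -20 - 8*x²)
k(j)*((1/(-33) - 21)/(2 + B(0))) - 40 = (-20 - 8*(-6)²)*((1/(-33) - 21)/(2 + 0)) - 40 = (-20 - 8*36)*((-1/33 - 21)/2) - 40 = (-20 - 288)*(-694/33*½) - 40 = -308*(-347/33) - 40 = 9716/3 - 40 = 9596/3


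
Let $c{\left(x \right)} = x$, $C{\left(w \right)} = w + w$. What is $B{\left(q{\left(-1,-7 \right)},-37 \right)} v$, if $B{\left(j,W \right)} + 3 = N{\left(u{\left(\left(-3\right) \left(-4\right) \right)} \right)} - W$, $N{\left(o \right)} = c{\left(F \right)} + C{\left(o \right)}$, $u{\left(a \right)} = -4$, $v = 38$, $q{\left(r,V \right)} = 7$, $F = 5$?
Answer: $1178$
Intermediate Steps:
$C{\left(w \right)} = 2 w$
$N{\left(o \right)} = 5 + 2 o$
$B{\left(j,W \right)} = -6 - W$ ($B{\left(j,W \right)} = -3 - \left(3 + W\right) = -6 - W$)
$B{\left(q{\left(-1,-7 \right)},-37 \right)} v = \left(-6 - -37\right) 38 = \left(-6 + 37\right) 38 = 31 \cdot 38 = 1178$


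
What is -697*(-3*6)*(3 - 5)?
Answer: -25092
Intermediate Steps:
-697*(-3*6)*(3 - 5) = -(-12546)*(-2) = -697*36 = -25092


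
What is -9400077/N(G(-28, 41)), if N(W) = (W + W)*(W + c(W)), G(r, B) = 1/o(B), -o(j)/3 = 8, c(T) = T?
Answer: -1353611088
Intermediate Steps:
o(j) = -24 (o(j) = -3*8 = -24)
G(r, B) = -1/24 (G(r, B) = 1/(-24) = -1/24)
N(W) = 4*W² (N(W) = (W + W)*(W + W) = (2*W)*(2*W) = 4*W²)
-9400077/N(G(-28, 41)) = -9400077/(4*(-1/24)²) = -9400077/(4*(1/576)) = -9400077/1/144 = -9400077*144 = -1*1353611088 = -1353611088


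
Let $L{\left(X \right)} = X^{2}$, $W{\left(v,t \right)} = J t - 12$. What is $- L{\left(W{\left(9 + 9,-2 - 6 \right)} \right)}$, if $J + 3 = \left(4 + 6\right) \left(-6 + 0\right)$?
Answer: $-242064$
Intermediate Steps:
$J = -63$ ($J = -3 + \left(4 + 6\right) \left(-6 + 0\right) = -3 + 10 \left(-6\right) = -3 - 60 = -63$)
$W{\left(v,t \right)} = -12 - 63 t$ ($W{\left(v,t \right)} = - 63 t - 12 = -12 - 63 t$)
$- L{\left(W{\left(9 + 9,-2 - 6 \right)} \right)} = - \left(-12 - 63 \left(-2 - 6\right)\right)^{2} = - \left(-12 - -504\right)^{2} = - \left(-12 + 504\right)^{2} = - 492^{2} = \left(-1\right) 242064 = -242064$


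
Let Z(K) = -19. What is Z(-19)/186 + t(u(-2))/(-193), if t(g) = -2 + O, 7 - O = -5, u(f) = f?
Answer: -5527/35898 ≈ -0.15396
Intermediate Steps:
O = 12 (O = 7 - 1*(-5) = 7 + 5 = 12)
t(g) = 10 (t(g) = -2 + 12 = 10)
Z(-19)/186 + t(u(-2))/(-193) = -19/186 + 10/(-193) = -19*1/186 + 10*(-1/193) = -19/186 - 10/193 = -5527/35898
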